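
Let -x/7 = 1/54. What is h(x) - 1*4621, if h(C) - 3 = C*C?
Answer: -13466039/2916 ≈ -4618.0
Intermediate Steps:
x = -7/54 ≈ -0.12963
h(C) = 3 + C**2 (h(C) = 3 + C*C = 3 + C**2)
h(x) - 1*4621 = (3 + (-7/54)**2) - 1*4621 = (3 + 49/2916) - 4621 = 8797/2916 - 4621 = -13466039/2916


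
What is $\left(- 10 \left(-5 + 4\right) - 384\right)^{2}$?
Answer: $139876$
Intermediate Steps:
$\left(- 10 \left(-5 + 4\right) - 384\right)^{2} = \left(\left(-10\right) \left(-1\right) - 384\right)^{2} = \left(10 - 384\right)^{2} = \left(-374\right)^{2} = 139876$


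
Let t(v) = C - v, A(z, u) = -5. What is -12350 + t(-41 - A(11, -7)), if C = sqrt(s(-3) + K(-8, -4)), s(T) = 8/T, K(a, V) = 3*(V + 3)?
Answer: -12314 + I*sqrt(51)/3 ≈ -12314.0 + 2.3805*I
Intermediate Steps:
K(a, V) = 9 + 3*V (K(a, V) = 3*(3 + V) = 9 + 3*V)
C = I*sqrt(51)/3 (C = sqrt(8/(-3) + (9 + 3*(-4))) = sqrt(8*(-1/3) + (9 - 12)) = sqrt(-8/3 - 3) = sqrt(-17/3) = I*sqrt(51)/3 ≈ 2.3805*I)
t(v) = -v + I*sqrt(51)/3 (t(v) = I*sqrt(51)/3 - v = -v + I*sqrt(51)/3)
-12350 + t(-41 - A(11, -7)) = -12350 + (-(-41 - 1*(-5)) + I*sqrt(51)/3) = -12350 + (-(-41 + 5) + I*sqrt(51)/3) = -12350 + (-1*(-36) + I*sqrt(51)/3) = -12350 + (36 + I*sqrt(51)/3) = -12314 + I*sqrt(51)/3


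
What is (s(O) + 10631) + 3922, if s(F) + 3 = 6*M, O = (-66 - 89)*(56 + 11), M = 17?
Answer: 14652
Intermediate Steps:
O = -10385 (O = -155*67 = -10385)
s(F) = 99 (s(F) = -3 + 6*17 = -3 + 102 = 99)
(s(O) + 10631) + 3922 = (99 + 10631) + 3922 = 10730 + 3922 = 14652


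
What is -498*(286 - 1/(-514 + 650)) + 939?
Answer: -9621003/68 ≈ -1.4149e+5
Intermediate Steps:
-498*(286 - 1/(-514 + 650)) + 939 = -498*(286 - 1/136) + 939 = -498*38895/136 + 939 = -9684855/68 + 939 = -9621003/68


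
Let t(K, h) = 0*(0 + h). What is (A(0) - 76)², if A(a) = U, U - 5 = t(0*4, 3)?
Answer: 5041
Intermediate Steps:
t(K, h) = 0 (t(K, h) = 0*h = 0)
U = 5 (U = 5 + 0 = 5)
A(a) = 5
(A(0) - 76)² = (5 - 76)² = (-71)² = 5041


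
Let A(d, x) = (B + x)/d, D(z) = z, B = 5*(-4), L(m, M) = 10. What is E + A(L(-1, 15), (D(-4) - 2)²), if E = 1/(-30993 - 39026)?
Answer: 560147/350095 ≈ 1.6000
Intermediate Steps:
E = -1/70019 (E = 1/(-70019) = -1/70019 ≈ -1.4282e-5)
B = -20
A(d, x) = (-20 + x)/d
E + A(L(-1, 15), (D(-4) - 2)²) = -1/70019 + (-20 + (-4 - 2)²)/10 = -1/70019 + (-20 + (-6)²)/10 = -1/70019 + (-20 + 36)/10 = -1/70019 + (⅒)*16 = -1/70019 + 8/5 = 560147/350095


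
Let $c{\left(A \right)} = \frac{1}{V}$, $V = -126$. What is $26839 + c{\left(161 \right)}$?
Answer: $\frac{3381713}{126} \approx 26839.0$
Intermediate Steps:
$c{\left(A \right)} = - \frac{1}{126}$ ($c{\left(A \right)} = \frac{1}{-126} = - \frac{1}{126}$)
$26839 + c{\left(161 \right)} = 26839 - \frac{1}{126} = \frac{3381713}{126}$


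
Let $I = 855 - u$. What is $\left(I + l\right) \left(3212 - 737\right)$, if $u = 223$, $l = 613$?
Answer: $3081375$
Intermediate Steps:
$I = 632$ ($I = 855 - 223 = 632$)
$\left(I + l\right) \left(3212 - 737\right) = \left(632 + 613\right) \left(3212 - 737\right) = 1245 \cdot 2475 = 3081375$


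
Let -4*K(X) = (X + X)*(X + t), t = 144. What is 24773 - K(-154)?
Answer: 25543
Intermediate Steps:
K(X) = -X*(144 + X)/2 (K(X) = -(X + X)*(X + 144)/4 = -2*X*(144 + X)/4 = -X*(144 + X)/2)
24773 - K(-154) = 24773 - (-1)*(-154)*(144 - 154)/2 = 24773 - (-1)*(-154)*(-10)/2 = 24773 - 1*(-770) = 24773 + 770 = 25543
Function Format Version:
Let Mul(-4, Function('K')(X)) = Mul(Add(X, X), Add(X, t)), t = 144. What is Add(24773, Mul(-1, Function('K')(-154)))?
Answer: 25543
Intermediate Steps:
Function('K')(X) = Mul(Rational(-1, 2), X, Add(144, X)) (Function('K')(X) = Mul(Rational(-1, 4), Mul(Add(X, X), Add(X, 144))) = Mul(Rational(-1, 4), Mul(Mul(2, X), Add(144, X))) = Mul(Rational(-1, 4), Mul(2, X, Add(144, X))) = Mul(Rational(-1, 2), X, Add(144, X)))
Add(24773, Mul(-1, Function('K')(-154))) = Add(24773, Mul(-1, Mul(Rational(-1, 2), -154, Add(144, -154)))) = Add(24773, Mul(-1, Mul(Rational(-1, 2), -154, -10))) = Add(24773, Mul(-1, -770)) = Add(24773, 770) = 25543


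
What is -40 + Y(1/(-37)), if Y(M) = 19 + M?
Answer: -778/37 ≈ -21.027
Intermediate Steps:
-40 + Y(1/(-37)) = -40 + (19 + 1/(-37)) = -40 + (19 - 1/37) = -40 + 702/37 = -778/37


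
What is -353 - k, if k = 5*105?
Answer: -878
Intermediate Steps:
k = 525
-353 - k = -353 - 1*525 = -353 - 525 = -878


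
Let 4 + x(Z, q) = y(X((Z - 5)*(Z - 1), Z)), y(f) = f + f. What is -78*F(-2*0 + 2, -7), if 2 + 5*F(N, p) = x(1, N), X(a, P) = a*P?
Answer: 468/5 ≈ 93.600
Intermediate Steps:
X(a, P) = P*a
y(f) = 2*f
x(Z, q) = -4 + 2*Z*(-1 + Z)*(-5 + Z) (x(Z, q) = -4 + 2*(Z*((Z - 5)*(Z - 1))) = -4 + 2*(Z*((-5 + Z)*(-1 + Z))) = -4 + 2*(Z*((-1 + Z)*(-5 + Z))) = -4 + 2*(Z*(-1 + Z)*(-5 + Z)) = -4 + 2*Z*(-1 + Z)*(-5 + Z))
F(N, p) = -6/5 (F(N, p) = -⅖ + (-4 + 2*1*(5 + 1² - 6*1))/5 = -⅖ + (-4 + 2*1*(5 + 1 - 6))/5 = -⅖ + (-4 + 2*1*0)/5 = -⅖ + (-4 + 0)/5 = -⅖ + (⅕)*(-4) = -⅖ - ⅘ = -6/5)
-78*F(-2*0 + 2, -7) = -78*(-6/5) = 468/5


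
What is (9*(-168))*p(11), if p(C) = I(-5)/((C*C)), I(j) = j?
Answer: 7560/121 ≈ 62.479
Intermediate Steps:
p(C) = -5/C²
(9*(-168))*p(11) = (9*(-168))*(-5/11²) = -(-7560)/121 = -1512*(-5/121) = 7560/121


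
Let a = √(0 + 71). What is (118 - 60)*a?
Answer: 58*√71 ≈ 488.72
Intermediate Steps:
a = √71 ≈ 8.4261
(118 - 60)*a = (118 - 60)*√71 = 58*√71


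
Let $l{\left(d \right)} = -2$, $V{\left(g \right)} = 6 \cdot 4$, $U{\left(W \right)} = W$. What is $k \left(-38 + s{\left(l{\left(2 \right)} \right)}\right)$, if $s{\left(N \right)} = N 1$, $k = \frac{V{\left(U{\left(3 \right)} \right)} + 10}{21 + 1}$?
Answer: $- \frac{680}{11} \approx -61.818$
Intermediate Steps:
$V{\left(g \right)} = 24$
$k = \frac{17}{11}$ ($k = \frac{24 + 10}{21 + 1} = \frac{34}{22} = 34 \cdot \frac{1}{22} = \frac{17}{11} \approx 1.5455$)
$s{\left(N \right)} = N$
$k \left(-38 + s{\left(l{\left(2 \right)} \right)}\right) = \frac{17 \left(-38 - 2\right)}{11} = \frac{17}{11} \left(-40\right) = - \frac{680}{11}$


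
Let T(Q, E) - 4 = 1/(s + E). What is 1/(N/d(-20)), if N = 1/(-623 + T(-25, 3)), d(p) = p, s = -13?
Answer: 12382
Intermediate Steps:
T(Q, E) = 4 + 1/(-13 + E)
N = -10/6191 (N = 1/(-623 + (-51 + 4*3)/(-13 + 3)) = 1/(-623 + (-51 + 12)/(-10)) = 1/(-623 - ⅒*(-39)) = 1/(-623 + 39/10) = 1/(-6191/10) = -10/6191 ≈ -0.0016152)
1/(N/d(-20)) = 1/(-10/6191/(-20)) = 1/(-10/6191*(-1/20)) = 1/(1/12382) = 12382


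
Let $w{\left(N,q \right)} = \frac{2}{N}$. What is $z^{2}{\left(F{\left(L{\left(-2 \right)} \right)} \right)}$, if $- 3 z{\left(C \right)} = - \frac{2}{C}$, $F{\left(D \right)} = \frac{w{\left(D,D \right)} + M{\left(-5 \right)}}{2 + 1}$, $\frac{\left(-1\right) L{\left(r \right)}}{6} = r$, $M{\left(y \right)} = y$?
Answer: $\frac{144}{841} \approx 0.17122$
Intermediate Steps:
$L{\left(r \right)} = - 6 r$
$F{\left(D \right)} = - \frac{5}{3} + \frac{2}{3 D}$ ($F{\left(D \right)} = \frac{\frac{2}{D} - 5}{2 + 1} = \frac{-5 + \frac{2}{D}}{3} = \left(-5 + \frac{2}{D}\right) \frac{1}{3} = - \frac{5}{3} + \frac{2}{3 D}$)
$z{\left(C \right)} = \frac{2}{3 C}$ ($z{\left(C \right)} = - \frac{\left(-2\right) \frac{1}{C}}{3} = \frac{2}{3 C}$)
$z^{2}{\left(F{\left(L{\left(-2 \right)} \right)} \right)} = \left(\frac{2}{3 \frac{2 - 5 \left(\left(-6\right) \left(-2\right)\right)}{3 \left(\left(-6\right) \left(-2\right)\right)}}\right)^{2} = \left(\frac{2}{3 \frac{2 - 60}{3 \cdot 12}}\right)^{2} = \left(\frac{2}{3 \cdot \frac{1}{3} \cdot \frac{1}{12} \left(2 - 60\right)}\right)^{2} = \left(\frac{2}{3 \cdot \frac{1}{3} \cdot \frac{1}{12} \left(-58\right)}\right)^{2} = \left(\frac{2}{3 \left(- \frac{29}{18}\right)}\right)^{2} = \left(\frac{2}{3} \left(- \frac{18}{29}\right)\right)^{2} = \left(- \frac{12}{29}\right)^{2} = \frac{144}{841}$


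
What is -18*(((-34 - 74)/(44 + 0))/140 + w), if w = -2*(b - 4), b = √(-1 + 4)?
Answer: -110637/770 + 36*√3 ≈ -81.331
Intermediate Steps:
b = √3 ≈ 1.7320
w = 8 - 2*√3 (w = -2*(√3 - 4) = -2*(-4 + √3) = 8 - 2*√3 ≈ 4.5359)
-18*(((-34 - 74)/(44 + 0))/140 + w) = -18*(((-34 - 74)/(44 + 0))/140 + (8 - 2*√3)) = -18*(-108/44*(1/140) + (8 - 2*√3)) = -18*(-108*1/44*(1/140) + (8 - 2*√3)) = -18*(-27/11*1/140 + (8 - 2*√3)) = -18*(-27/1540 + (8 - 2*√3)) = -18*(12293/1540 - 2*√3) = -110637/770 + 36*√3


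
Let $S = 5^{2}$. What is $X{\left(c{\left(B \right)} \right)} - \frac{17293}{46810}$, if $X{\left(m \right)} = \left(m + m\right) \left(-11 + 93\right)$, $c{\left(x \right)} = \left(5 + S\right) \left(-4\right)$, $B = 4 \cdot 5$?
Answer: $- \frac{921238093}{46810} \approx -19680.0$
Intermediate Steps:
$B = 20$
$S = 25$
$c{\left(x \right)} = -120$ ($c{\left(x \right)} = \left(5 + 25\right) \left(-4\right) = 30 \left(-4\right) = -120$)
$X{\left(m \right)} = 164 m$ ($X{\left(m \right)} = 2 m 82 = 164 m$)
$X{\left(c{\left(B \right)} \right)} - \frac{17293}{46810} = 164 \left(-120\right) - \frac{17293}{46810} = -19680 - 17293 \cdot \frac{1}{46810} = -19680 - \frac{17293}{46810} = - \frac{921238093}{46810}$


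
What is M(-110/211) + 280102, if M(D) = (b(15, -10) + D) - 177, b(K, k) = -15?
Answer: 59060900/211 ≈ 2.7991e+5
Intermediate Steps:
M(D) = -192 + D (M(D) = (-15 + D) - 177 = -192 + D)
M(-110/211) + 280102 = (-192 - 110/211) + 280102 = -40622/211 + 280102 = 59060900/211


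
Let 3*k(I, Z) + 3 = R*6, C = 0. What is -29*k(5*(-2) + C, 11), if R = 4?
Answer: -203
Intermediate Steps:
k(I, Z) = 7 (k(I, Z) = -1 + (4*6)/3 = -1 + (1/3)*24 = -1 + 8 = 7)
-29*k(5*(-2) + C, 11) = -29*7 = -203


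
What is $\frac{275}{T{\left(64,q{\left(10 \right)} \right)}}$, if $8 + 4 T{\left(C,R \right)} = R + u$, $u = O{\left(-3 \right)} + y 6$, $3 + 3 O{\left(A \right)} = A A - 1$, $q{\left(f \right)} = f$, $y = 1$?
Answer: $\frac{3300}{29} \approx 113.79$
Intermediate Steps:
$O{\left(A \right)} = - \frac{4}{3} + \frac{A^{2}}{3}$ ($O{\left(A \right)} = -1 + \frac{A A - 1}{3} = -1 + \frac{A^{2} - 1}{3} = -1 + \frac{-1 + A^{2}}{3} = -1 + \left(- \frac{1}{3} + \frac{A^{2}}{3}\right) = - \frac{4}{3} + \frac{A^{2}}{3}$)
$u = \frac{23}{3}$ ($u = \left(- \frac{4}{3} + \frac{\left(-3\right)^{2}}{3}\right) + 1 \cdot 6 = \left(- \frac{4}{3} + \frac{1}{3} \cdot 9\right) + 6 = \left(- \frac{4}{3} + 3\right) + 6 = \frac{5}{3} + 6 = \frac{23}{3} \approx 7.6667$)
$T{\left(C,R \right)} = - \frac{1}{12} + \frac{R}{4}$ ($T{\left(C,R \right)} = -2 + \frac{R + \frac{23}{3}}{4} = -2 + \frac{\frac{23}{3} + R}{4} = -2 + \left(\frac{23}{12} + \frac{R}{4}\right) = - \frac{1}{12} + \frac{R}{4}$)
$\frac{275}{T{\left(64,q{\left(10 \right)} \right)}} = \frac{275}{- \frac{1}{12} + \frac{1}{4} \cdot 10} = \frac{275}{- \frac{1}{12} + \frac{5}{2}} = \frac{275}{\frac{29}{12}} = 275 \cdot \frac{12}{29} = \frac{3300}{29}$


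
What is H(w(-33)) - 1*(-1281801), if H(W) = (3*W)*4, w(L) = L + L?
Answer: 1281009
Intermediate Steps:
w(L) = 2*L
H(W) = 12*W
H(w(-33)) - 1*(-1281801) = 12*(2*(-33)) - 1*(-1281801) = 12*(-66) + 1281801 = -792 + 1281801 = 1281009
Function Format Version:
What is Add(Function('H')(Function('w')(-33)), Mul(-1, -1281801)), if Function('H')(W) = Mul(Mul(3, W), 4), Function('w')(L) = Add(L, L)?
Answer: 1281009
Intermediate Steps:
Function('w')(L) = Mul(2, L)
Function('H')(W) = Mul(12, W)
Add(Function('H')(Function('w')(-33)), Mul(-1, -1281801)) = Add(Mul(12, Mul(2, -33)), Mul(-1, -1281801)) = Add(Mul(12, -66), 1281801) = Add(-792, 1281801) = 1281009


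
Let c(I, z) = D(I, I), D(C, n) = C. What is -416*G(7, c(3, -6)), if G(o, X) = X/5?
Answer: -1248/5 ≈ -249.60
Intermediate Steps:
c(I, z) = I
G(o, X) = X/5
-416*G(7, c(3, -6)) = -416*3/5 = -1248/5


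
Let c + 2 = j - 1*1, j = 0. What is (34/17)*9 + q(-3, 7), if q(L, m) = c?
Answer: 15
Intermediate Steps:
c = -3 (c = -2 + (0 - 1*1) = -2 + (0 - 1) = -2 - 1 = -3)
q(L, m) = -3
(34/17)*9 + q(-3, 7) = (34/17)*9 - 3 = (34*(1/17))*9 - 3 = 2*9 - 3 = 18 - 3 = 15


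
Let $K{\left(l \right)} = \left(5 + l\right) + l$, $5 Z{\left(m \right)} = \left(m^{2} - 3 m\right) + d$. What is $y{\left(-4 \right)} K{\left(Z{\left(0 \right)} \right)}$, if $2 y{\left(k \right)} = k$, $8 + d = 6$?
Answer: $- \frac{42}{5} \approx -8.4$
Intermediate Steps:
$d = -2$ ($d = -8 + 6 = -2$)
$y{\left(k \right)} = \frac{k}{2}$
$Z{\left(m \right)} = - \frac{2}{5} - \frac{3 m}{5} + \frac{m^{2}}{5}$ ($Z{\left(m \right)} = \frac{\left(m^{2} - 3 m\right) - 2}{5} = \frac{-2 + m^{2} - 3 m}{5} = - \frac{2}{5} - \frac{3 m}{5} + \frac{m^{2}}{5}$)
$K{\left(l \right)} = 5 + 2 l$
$y{\left(-4 \right)} K{\left(Z{\left(0 \right)} \right)} = \frac{1}{2} \left(-4\right) \left(5 + 2 \left(- \frac{2}{5} - 0 + \frac{0^{2}}{5}\right)\right) = - 2 \left(5 + 2 \left(- \frac{2}{5} + 0 + \frac{1}{5} \cdot 0\right)\right) = - 2 \left(5 + 2 \left(- \frac{2}{5} + 0 + 0\right)\right) = - 2 \left(5 + 2 \left(- \frac{2}{5}\right)\right) = - 2 \left(5 - \frac{4}{5}\right) = \left(-2\right) \frac{21}{5} = - \frac{42}{5}$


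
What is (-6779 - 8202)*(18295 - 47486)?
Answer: 437310371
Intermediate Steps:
(-6779 - 8202)*(18295 - 47486) = -14981*(-29191) = 437310371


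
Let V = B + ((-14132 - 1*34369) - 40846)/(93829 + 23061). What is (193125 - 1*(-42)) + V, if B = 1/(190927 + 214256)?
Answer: 9148708513566679/47361840870 ≈ 1.9317e+5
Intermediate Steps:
B = 1/405183 ≈ 2.4680e-6
V = -36201768611/47361840870 (V = 1/405183 + ((-14132 - 1*34369) - 40846)/(93829 + 23061) = 1/405183 + ((-14132 - 34369) - 40846)/116890 = 1/405183 + (-48501 - 40846)*(1/116890) = 1/405183 - 89347*1/116890 = 1/405183 - 89347/116890 = -36201768611/47361840870 ≈ -0.76437)
(193125 - 1*(-42)) + V = (193125 - 1*(-42)) - 36201768611/47361840870 = (193125 + 42) - 36201768611/47361840870 = 193167 - 36201768611/47361840870 = 9148708513566679/47361840870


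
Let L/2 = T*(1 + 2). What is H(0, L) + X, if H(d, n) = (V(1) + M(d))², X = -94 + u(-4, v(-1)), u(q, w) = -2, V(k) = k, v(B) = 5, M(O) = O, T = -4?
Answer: -95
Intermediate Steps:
L = -24 (L = 2*(-4*(1 + 2)) = 2*(-4*3) = 2*(-12) = -24)
X = -96 (X = -94 - 2 = -96)
H(d, n) = (1 + d)²
H(0, L) + X = (1 + 0)² - 96 = 1² - 96 = 1 - 96 = -95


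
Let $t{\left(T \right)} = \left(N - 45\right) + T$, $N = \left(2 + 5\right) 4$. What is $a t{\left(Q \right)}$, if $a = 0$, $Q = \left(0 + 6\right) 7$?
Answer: $0$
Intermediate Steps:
$Q = 42$ ($Q = 6 \cdot 7 = 42$)
$N = 28$ ($N = 7 \cdot 4 = 28$)
$t{\left(T \right)} = -17 + T$ ($t{\left(T \right)} = \left(28 - 45\right) + T = -17 + T$)
$a t{\left(Q \right)} = 0 \left(-17 + 42\right) = 0 \cdot 25 = 0$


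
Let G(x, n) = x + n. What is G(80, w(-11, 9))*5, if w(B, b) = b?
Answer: 445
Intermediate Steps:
G(x, n) = n + x
G(80, w(-11, 9))*5 = (9 + 80)*5 = 89*5 = 445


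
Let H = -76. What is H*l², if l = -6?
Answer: -2736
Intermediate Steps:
H*l² = -76*(-6)² = -76*36 = -2736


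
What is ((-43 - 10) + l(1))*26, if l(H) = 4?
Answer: -1274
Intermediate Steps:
((-43 - 10) + l(1))*26 = ((-43 - 10) + 4)*26 = (-53 + 4)*26 = -49*26 = -1274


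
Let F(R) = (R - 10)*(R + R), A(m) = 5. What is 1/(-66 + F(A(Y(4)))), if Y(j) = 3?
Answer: -1/116 ≈ -0.0086207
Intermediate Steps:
F(R) = 2*R*(-10 + R) (F(R) = (-10 + R)*(2*R) = 2*R*(-10 + R))
1/(-66 + F(A(Y(4)))) = 1/(-66 + 2*5*(-10 + 5)) = 1/(-66 + 2*5*(-5)) = 1/(-66 - 50) = 1/(-116) = -1/116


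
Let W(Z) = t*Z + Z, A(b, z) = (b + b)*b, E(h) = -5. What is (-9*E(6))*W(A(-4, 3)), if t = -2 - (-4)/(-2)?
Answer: -4320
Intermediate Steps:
t = -4 (t = -2 - (-4)*(-1)/2 = -2 - 1*2 = -2 - 2 = -4)
A(b, z) = 2*b**2 (A(b, z) = (2*b)*b = 2*b**2)
W(Z) = -3*Z (W(Z) = -4*Z + Z = -3*Z)
(-9*E(6))*W(A(-4, 3)) = (-9*(-5))*(-6*(-4)**2) = 45*(-6*16) = 45*(-3*32) = 45*(-96) = -4320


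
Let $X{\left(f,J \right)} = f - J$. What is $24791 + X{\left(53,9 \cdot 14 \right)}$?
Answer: $24718$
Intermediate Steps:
$24791 + X{\left(53,9 \cdot 14 \right)} = 24791 + \left(53 - 9 \cdot 14\right) = 24791 + \left(53 - 126\right) = 24791 - 73 = 24718$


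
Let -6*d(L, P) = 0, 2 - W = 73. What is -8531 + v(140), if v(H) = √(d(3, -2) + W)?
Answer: -8531 + I*√71 ≈ -8531.0 + 8.4261*I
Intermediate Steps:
W = -71 (W = 2 - 1*73 = 2 - 73 = -71)
d(L, P) = 0 (d(L, P) = -⅙*0 = 0)
v(H) = I*√71 (v(H) = √(0 - 71) = √(-71) = I*√71)
-8531 + v(140) = -8531 + I*√71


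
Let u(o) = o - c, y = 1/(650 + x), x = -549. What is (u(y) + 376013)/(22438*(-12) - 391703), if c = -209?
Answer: -37998423/66756859 ≈ -0.56921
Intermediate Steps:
y = 1/101 (y = 1/(650 - 549) = 1/101 ≈ 0.0099010)
u(o) = 209 + o (u(o) = o - 1*(-209) = o + 209 = 209 + o)
(u(y) + 376013)/(22438*(-12) - 391703) = ((209 + 1/101) + 376013)/(22438*(-12) - 391703) = (21110/101 + 376013)/(-269256 - 391703) = (37998423/101)/(-660959) = (37998423/101)*(-1/660959) = -37998423/66756859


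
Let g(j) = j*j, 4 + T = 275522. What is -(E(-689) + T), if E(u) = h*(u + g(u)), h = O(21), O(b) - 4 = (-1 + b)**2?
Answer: -191784446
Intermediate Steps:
O(b) = 4 + (-1 + b)**2
h = 404 (h = 4 + (-1 + 21)**2 = 4 + 20**2 = 4 + 400 = 404)
T = 275518 (T = -4 + 275522 = 275518)
g(j) = j**2
E(u) = 404*u + 404*u**2 (E(u) = 404*(u + u**2) = 404*u + 404*u**2)
-(E(-689) + T) = -(404*(-689)*(1 - 689) + 275518) = -(404*(-689)*(-688) + 275518) = -(191508928 + 275518) = -1*191784446 = -191784446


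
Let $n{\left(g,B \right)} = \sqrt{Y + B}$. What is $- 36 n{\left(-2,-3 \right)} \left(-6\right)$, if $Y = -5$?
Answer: $432 i \sqrt{2} \approx 610.94 i$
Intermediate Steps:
$n{\left(g,B \right)} = \sqrt{-5 + B}$
$- 36 n{\left(-2,-3 \right)} \left(-6\right) = - 36 \sqrt{-5 - 3} \left(-6\right) = - 36 \sqrt{-8} \left(-6\right) = - 36 \cdot 2 i \sqrt{2} \left(-6\right) = - 72 i \sqrt{2} \left(-6\right) = 432 i \sqrt{2}$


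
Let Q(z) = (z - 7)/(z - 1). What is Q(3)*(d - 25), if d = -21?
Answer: 92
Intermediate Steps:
Q(z) = (-7 + z)/(-1 + z)
Q(3)*(d - 25) = ((-7 + 3)/(-1 + 3))*(-21 - 25) = (-4/2)*(-46) = ((½)*(-4))*(-46) = -2*(-46) = 92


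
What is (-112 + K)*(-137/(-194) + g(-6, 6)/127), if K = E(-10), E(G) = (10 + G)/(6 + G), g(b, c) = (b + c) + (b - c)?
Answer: -843976/12319 ≈ -68.510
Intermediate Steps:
g(b, c) = 2*b
E(G) = (10 + G)/(6 + G)
K = 0 (K = (10 - 10)/(6 - 10) = 0/(-4) = -¼*0 = 0)
(-112 + K)*(-137/(-194) + g(-6, 6)/127) = (-112 + 0)*(-137/(-194) + (2*(-6))/127) = -112*(-137*(-1/194) - 12*1/127) = -112*(137/194 - 12/127) = -112*15071/24638 = -843976/12319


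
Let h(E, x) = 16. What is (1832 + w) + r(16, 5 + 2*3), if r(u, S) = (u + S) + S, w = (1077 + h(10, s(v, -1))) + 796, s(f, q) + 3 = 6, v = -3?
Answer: 3759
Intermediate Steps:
s(f, q) = 3 (s(f, q) = -3 + 6 = 3)
w = 1889 (w = (1077 + 16) + 796 = 1093 + 796 = 1889)
r(u, S) = u + 2*S (r(u, S) = (S + u) + S = u + 2*S)
(1832 + w) + r(16, 5 + 2*3) = (1832 + 1889) + (16 + 2*(5 + 2*3)) = 3721 + (16 + 2*(5 + 6)) = 3721 + (16 + 2*11) = 3721 + (16 + 22) = 3721 + 38 = 3759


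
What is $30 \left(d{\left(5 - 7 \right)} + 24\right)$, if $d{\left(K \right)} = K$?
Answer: $660$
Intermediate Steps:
$30 \left(d{\left(5 - 7 \right)} + 24\right) = 30 \left(\left(5 - 7\right) + 24\right) = 30 \left(-2 + 24\right) = 30 \cdot 22 = 660$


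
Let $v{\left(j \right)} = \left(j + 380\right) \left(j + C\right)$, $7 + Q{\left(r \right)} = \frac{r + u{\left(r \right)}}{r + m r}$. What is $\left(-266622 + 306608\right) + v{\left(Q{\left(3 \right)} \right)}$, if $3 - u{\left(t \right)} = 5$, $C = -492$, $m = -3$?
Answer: $- \frac{5260319}{36} \approx -1.4612 \cdot 10^{5}$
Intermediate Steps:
$u{\left(t \right)} = -2$ ($u{\left(t \right)} = 3 - 5 = -2$)
$Q{\left(r \right)} = -7 - \frac{-2 + r}{2 r}$ ($Q{\left(r \right)} = -7 + \frac{r - 2}{r - 3 r} = -7 + \frac{-2 + r}{\left(-2\right) r} = -7 + \left(-2 + r\right) \left(- \frac{1}{2 r}\right) = -7 - \frac{-2 + r}{2 r}$)
$v{\left(j \right)} = \left(-492 + j\right) \left(380 + j\right)$ ($v{\left(j \right)} = \left(j + 380\right) \left(j - 492\right) = \left(380 + j\right) \left(-492 + j\right) = \left(-492 + j\right) \left(380 + j\right)$)
$\left(-266622 + 306608\right) + v{\left(Q{\left(3 \right)} \right)} = \left(-266622 + 306608\right) - \left(186960 - \left(- \frac{15}{2} + \frac{1}{3}\right)^{2} + 112 \left(- \frac{15}{2} + \frac{1}{3}\right)\right) = 39986 - \left(186960 - \left(- \frac{15}{2} + \frac{1}{3}\right)^{2} + 112 \left(- \frac{15}{2} + \frac{1}{3}\right)\right) = 39986 - \left(\frac{558472}{3} - \frac{1849}{36}\right) = 39986 + \left(-186960 + \frac{1849}{36} + \frac{2408}{3}\right) = 39986 - \frac{6699815}{36} = - \frac{5260319}{36}$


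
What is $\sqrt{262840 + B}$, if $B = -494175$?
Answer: $i \sqrt{231335} \approx 480.97 i$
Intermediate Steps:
$\sqrt{262840 + B} = \sqrt{262840 - 494175} = \sqrt{-231335} = i \sqrt{231335}$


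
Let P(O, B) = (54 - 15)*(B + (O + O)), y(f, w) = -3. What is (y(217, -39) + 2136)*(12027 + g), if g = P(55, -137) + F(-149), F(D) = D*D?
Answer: 70762275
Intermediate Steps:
F(D) = D²
P(O, B) = 39*B + 78*O (P(O, B) = 39*(B + 2*O) = 39*B + 78*O)
g = 21148 (g = (39*(-137) + 78*55) + (-149)² = (-5343 + 4290) + 22201 = -1053 + 22201 = 21148)
(y(217, -39) + 2136)*(12027 + g) = (-3 + 2136)*(12027 + 21148) = 2133*33175 = 70762275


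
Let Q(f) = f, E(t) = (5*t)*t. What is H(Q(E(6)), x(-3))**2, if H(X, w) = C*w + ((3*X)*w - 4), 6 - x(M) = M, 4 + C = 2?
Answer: 23406244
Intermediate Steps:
C = -2 (C = -4 + 2 = -2)
x(M) = 6 - M
E(t) = 5*t**2
H(X, w) = -4 - 2*w + 3*X*w (H(X, w) = -2*w + ((3*X)*w - 4) = -2*w + (3*X*w - 4) = -2*w + (-4 + 3*X*w) = -4 - 2*w + 3*X*w)
H(Q(E(6)), x(-3))**2 = (-4 - 2*(6 - 1*(-3)) + 3*(5*6**2)*(6 - 1*(-3)))**2 = (-4 - 2*(6 + 3) + 3*(5*36)*(6 + 3))**2 = (-4 - 2*9 + 3*180*9)**2 = (-4 - 18 + 4860)**2 = 4838**2 = 23406244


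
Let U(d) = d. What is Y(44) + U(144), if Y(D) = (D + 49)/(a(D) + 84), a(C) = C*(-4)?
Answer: 13155/92 ≈ 142.99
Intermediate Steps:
a(C) = -4*C
Y(D) = (49 + D)/(84 - 4*D) (Y(D) = (D + 49)/(-4*D + 84) = (49 + D)/(84 - 4*D))
Y(44) + U(144) = (-49 - 1*44)/(4*(-21 + 44)) + 144 = (¼)*(-49 - 44)/23 + 144 = (¼)*(1/23)*(-93) + 144 = -93/92 + 144 = 13155/92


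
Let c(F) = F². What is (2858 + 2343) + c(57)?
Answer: 8450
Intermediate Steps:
(2858 + 2343) + c(57) = (2858 + 2343) + 57² = 5201 + 3249 = 8450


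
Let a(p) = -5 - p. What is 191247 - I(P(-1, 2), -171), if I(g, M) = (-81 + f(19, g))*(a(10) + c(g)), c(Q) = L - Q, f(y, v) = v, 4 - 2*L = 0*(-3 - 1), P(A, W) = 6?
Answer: 189822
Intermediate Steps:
L = 2 (L = 2 - 0*(-3 - 1) = 2 - 0*(-4) = 2 - ½*0 = 2 + 0 = 2)
c(Q) = 2 - Q
I(g, M) = (-81 + g)*(-13 - g) (I(g, M) = (-81 + g)*((-5 - 1*10) + (2 - g)) = (-81 + g)*((-5 - 10) + (2 - g)) = (-81 + g)*(-15 + (2 - g)) = (-81 + g)*(-13 - g))
191247 - I(P(-1, 2), -171) = 191247 - (1053 - 1*6² + 68*6) = 191247 - (1053 - 1*36 + 408) = 191247 - (1053 - 36 + 408) = 191247 - 1*1425 = 191247 - 1425 = 189822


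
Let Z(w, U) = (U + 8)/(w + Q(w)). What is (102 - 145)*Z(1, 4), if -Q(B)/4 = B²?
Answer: 172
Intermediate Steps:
Q(B) = -4*B²
Z(w, U) = (8 + U)/(w - 4*w²) (Z(w, U) = (U + 8)/(w - 4*w²) = (8 + U)/(w - 4*w²))
(102 - 145)*Z(1, 4) = (102 - 145)*((-8 - 1*4)/(1*(-1 + 4*1))) = -43*(-8 - 4)/(-1 + 4) = -43*(-12)/3 = -43*(-4) = 172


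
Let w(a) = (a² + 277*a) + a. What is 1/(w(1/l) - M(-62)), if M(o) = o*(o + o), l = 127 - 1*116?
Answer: -121/927189 ≈ -0.00013050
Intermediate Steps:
l = 11 (l = 127 - 116 = 11)
M(o) = 2*o² (M(o) = o*(2*o) = 2*o²)
w(a) = a² + 278*a
1/(w(1/l) - M(-62)) = 1/((278 + 1/11)/11 - 2*(-62)²) = 1/((278 + 1/11)/11 - 2*3844) = 1/((1/11)*(3059/11) - 1*7688) = 1/(3059/121 - 7688) = 1/(-927189/121) = -121/927189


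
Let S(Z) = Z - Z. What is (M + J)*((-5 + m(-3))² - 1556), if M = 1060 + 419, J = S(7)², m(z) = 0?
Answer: -2264349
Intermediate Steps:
S(Z) = 0
J = 0 (J = 0² = 0)
M = 1479
(M + J)*((-5 + m(-3))² - 1556) = (1479 + 0)*((-5 + 0)² - 1556) = 1479*((-5)² - 1556) = 1479*(25 - 1556) = 1479*(-1531) = -2264349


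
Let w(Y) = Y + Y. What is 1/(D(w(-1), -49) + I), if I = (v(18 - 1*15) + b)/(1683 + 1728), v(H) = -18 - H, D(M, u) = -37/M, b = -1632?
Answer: 2274/40967 ≈ 0.055508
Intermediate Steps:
w(Y) = 2*Y
I = -551/1137 (I = ((-18 - (18 - 1*15)) - 1632)/(1683 + 1728) = ((-18 - (18 - 15)) - 1632)/3411 = ((-18 - 1*3) - 1632)*(1/3411) = ((-18 - 3) - 1632)*(1/3411) = (-21 - 1632)*(1/3411) = -1653*1/3411 = -551/1137 ≈ -0.48461)
1/(D(w(-1), -49) + I) = 1/(-37/(2*(-1)) - 551/1137) = 1/(-37/(-2) - 551/1137) = 1/(-37*(-½) - 551/1137) = 1/(37/2 - 551/1137) = 1/(40967/2274) = 2274/40967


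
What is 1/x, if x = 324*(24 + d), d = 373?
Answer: 1/128628 ≈ 7.7744e-6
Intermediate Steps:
x = 128628 (x = 324*(24 + 373) = 324*397 = 128628)
1/x = 1/128628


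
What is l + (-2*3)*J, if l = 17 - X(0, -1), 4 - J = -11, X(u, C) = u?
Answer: -73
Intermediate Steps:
J = 15 (J = 4 - 1*(-11) = 4 + 11 = 15)
l = 17 (l = 17 - 1*0 = 17 + 0 = 17)
l + (-2*3)*J = 17 - 2*3*15 = 17 - 6*15 = 17 - 90 = -73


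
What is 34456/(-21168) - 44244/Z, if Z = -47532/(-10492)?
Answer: -102374934611/10480806 ≈ -9767.8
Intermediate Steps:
Z = 11883/2623 (Z = -47532*(-1/10492) = 11883/2623 ≈ 4.5303)
34456/(-21168) - 44244/Z = 34456/(-21168) - 44244/11883/2623 = 34456*(-1/21168) - 44244*2623/11883 = -4307/2646 - 38684004/3961 = -102374934611/10480806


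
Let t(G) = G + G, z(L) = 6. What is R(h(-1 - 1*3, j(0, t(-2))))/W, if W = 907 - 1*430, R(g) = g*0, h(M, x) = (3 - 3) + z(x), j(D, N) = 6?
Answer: 0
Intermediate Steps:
t(G) = 2*G
h(M, x) = 6 (h(M, x) = (3 - 3) + 6 = 0 + 6 = 6)
R(g) = 0
W = 477 (W = 907 - 430 = 477)
R(h(-1 - 1*3, j(0, t(-2))))/W = 0/477 = 0*(1/477) = 0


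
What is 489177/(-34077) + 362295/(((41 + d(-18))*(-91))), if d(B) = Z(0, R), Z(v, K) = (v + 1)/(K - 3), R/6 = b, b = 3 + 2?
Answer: -3447412251/30954196 ≈ -111.37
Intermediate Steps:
b = 5
R = 30 (R = 6*5 = 30)
Z(v, K) = (1 + v)/(-3 + K)
d(B) = 1/27 (d(B) = (1 + 0)/(-3 + 30) = 1/27)
489177/(-34077) + 362295/(((41 + d(-18))*(-91))) = 489177/(-34077) + 362295/(((41 + 1/27)*(-91))) = 489177*(-1/34077) + 362295/(((1108/27)*(-91))) = -4407/307 + 362295/(-100828/27) = -4407/307 + 362295*(-27/100828) = -4407/307 - 9781965/100828 = -3447412251/30954196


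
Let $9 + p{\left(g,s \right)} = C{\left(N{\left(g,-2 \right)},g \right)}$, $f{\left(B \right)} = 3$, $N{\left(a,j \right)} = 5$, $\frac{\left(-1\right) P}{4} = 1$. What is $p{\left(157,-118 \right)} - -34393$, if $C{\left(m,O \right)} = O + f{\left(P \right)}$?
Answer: $34544$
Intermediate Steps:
$P = -4$ ($P = \left(-4\right) 1 = -4$)
$C{\left(m,O \right)} = 3 + O$ ($C{\left(m,O \right)} = O + 3 = 3 + O$)
$p{\left(g,s \right)} = -6 + g$ ($p{\left(g,s \right)} = -9 + \left(3 + g\right) = -6 + g$)
$p{\left(157,-118 \right)} - -34393 = \left(-6 + 157\right) - -34393 = 151 + 34393 = 34544$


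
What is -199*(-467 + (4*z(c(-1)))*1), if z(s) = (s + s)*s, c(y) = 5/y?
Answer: 53133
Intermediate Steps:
z(s) = 2*s² (z(s) = (2*s)*s = 2*s²)
-199*(-467 + (4*z(c(-1)))*1) = -199*(-467 + (4*(2*(5/(-1))²))*1) = -199*(-467 + (4*(2*(5*(-1))²))*1) = -199*(-467 + (4*(2*(-5)²))*1) = -199*(-467 + (4*(2*25))*1) = -199*(-467 + (4*50)*1) = -199*(-467 + 200*1) = -199*(-467 + 200) = -199*(-267) = 53133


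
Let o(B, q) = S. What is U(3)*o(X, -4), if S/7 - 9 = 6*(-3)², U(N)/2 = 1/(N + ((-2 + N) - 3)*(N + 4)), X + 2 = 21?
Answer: -882/11 ≈ -80.182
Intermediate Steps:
X = 19 (X = -2 + 21 = 19)
U(N) = 2/(N + (-5 + N)*(4 + N)) (U(N) = 2/(N + ((-2 + N) - 3)*(N + 4)) = 2/(N + (-5 + N)*(4 + N)))
S = 441 (S = 63 + 7*(6*(-3)²) = 63 + 7*(6*9) = 63 + 7*54 = 63 + 378 = 441)
o(B, q) = 441
U(3)*o(X, -4) = (2/(-20 + 3²))*441 = (2/(-20 + 9))*441 = (2/(-11))*441 = (2*(-1/11))*441 = -2/11*441 = -882/11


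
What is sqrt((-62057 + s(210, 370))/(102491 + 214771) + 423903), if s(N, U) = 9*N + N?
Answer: sqrt(352628201015238)/28842 ≈ 651.08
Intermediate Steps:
s(N, U) = 10*N
sqrt((-62057 + s(210, 370))/(102491 + 214771) + 423903) = sqrt((-62057 + 10*210)/(102491 + 214771) + 423903) = sqrt((-62057 + 2100)/317262 + 423903) = sqrt(-59957*1/317262 + 423903) = sqrt(-59957/317262 + 423903) = sqrt(134488253629/317262) = sqrt(352628201015238)/28842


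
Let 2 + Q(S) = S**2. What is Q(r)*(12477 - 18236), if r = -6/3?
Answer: -11518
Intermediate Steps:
r = -2 (r = -6*1/3 = -2)
Q(S) = -2 + S**2
Q(r)*(12477 - 18236) = (-2 + (-2)**2)*(12477 - 18236) = (-2 + 4)*(-5759) = 2*(-5759) = -11518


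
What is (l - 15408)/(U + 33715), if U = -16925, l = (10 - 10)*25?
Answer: -7704/8395 ≈ -0.91769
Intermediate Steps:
l = 0 (l = 0*25 = 0)
(l - 15408)/(U + 33715) = (0 - 15408)/(-16925 + 33715) = -15408/16790 = -15408*1/16790 = -7704/8395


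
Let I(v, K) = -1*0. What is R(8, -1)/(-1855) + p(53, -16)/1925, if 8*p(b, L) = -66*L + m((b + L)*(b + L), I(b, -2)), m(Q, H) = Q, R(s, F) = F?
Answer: 25793/163240 ≈ 0.15801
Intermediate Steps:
I(v, K) = 0
p(b, L) = -33*L/4 + (L + b)**2/8 (p(b, L) = (-66*L + (b + L)*(b + L))/8 = (-66*L + (L + b)*(L + b))/8 = (-66*L + (L + b)**2)/8 = ((L + b)**2 - 66*L)/8 = -33*L/4 + (L + b)**2/8)
R(8, -1)/(-1855) + p(53, -16)/1925 = -1/(-1855) + (-33/4*(-16) + (-16 + 53)**2/8)/1925 = -1*(-1/1855) + (132 + (1/8)*37**2)*(1/1925) = 1/1855 + (132 + (1/8)*1369)*(1/1925) = 1/1855 + (132 + 1369/8)*(1/1925) = 1/1855 + (2425/8)*(1/1925) = 1/1855 + 97/616 = 25793/163240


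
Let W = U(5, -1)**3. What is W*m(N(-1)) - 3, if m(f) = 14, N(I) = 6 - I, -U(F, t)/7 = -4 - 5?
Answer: 3500655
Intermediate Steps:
U(F, t) = 63 (U(F, t) = -7*(-4 - 5) = -7*(-9) = 63)
W = 250047 (W = 63**3 = 250047)
W*m(N(-1)) - 3 = 250047*14 - 3 = 3500658 - 3 = 3500655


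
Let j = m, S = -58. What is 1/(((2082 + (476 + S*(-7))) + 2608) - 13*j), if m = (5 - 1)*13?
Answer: 1/4896 ≈ 0.00020425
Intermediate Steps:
m = 52 (m = 4*13 = 52)
j = 52
1/(((2082 + (476 + S*(-7))) + 2608) - 13*j) = 1/(((2082 + (476 - 58*(-7))) + 2608) - 13*52) = 1/(((2082 + (476 + 406)) + 2608) - 676) = 1/(((2082 + 882) + 2608) - 676) = 1/((2964 + 2608) - 676) = 1/(5572 - 676) = 1/4896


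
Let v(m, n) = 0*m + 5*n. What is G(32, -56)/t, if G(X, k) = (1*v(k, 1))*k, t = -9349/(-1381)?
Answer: -386680/9349 ≈ -41.361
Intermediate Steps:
v(m, n) = 5*n (v(m, n) = 0 + 5*n = 5*n)
t = 9349/1381 (t = -9349*(-1/1381) = 9349/1381 ≈ 6.7697)
G(X, k) = 5*k (G(X, k) = (1*(5*1))*k = (1*5)*k = 5*k)
G(32, -56)/t = (5*(-56))/(9349/1381) = -280*1381/9349 = -386680/9349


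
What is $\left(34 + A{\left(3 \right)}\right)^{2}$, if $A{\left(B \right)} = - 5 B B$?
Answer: $121$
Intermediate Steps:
$A{\left(B \right)} = - 5 B^{2}$
$\left(34 + A{\left(3 \right)}\right)^{2} = \left(34 - 5 \cdot 3^{2}\right)^{2} = \left(34 - 45\right)^{2} = \left(-11\right)^{2} = 121$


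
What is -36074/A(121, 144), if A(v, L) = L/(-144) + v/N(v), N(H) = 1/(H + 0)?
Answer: -18037/7320 ≈ -2.4641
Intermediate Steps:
N(H) = 1/H
A(v, L) = v² - L/144 (A(v, L) = L/(-144) + v/(1/v) = L*(-1/144) + v*v = -L/144 + v² = v² - L/144)
-36074/A(121, 144) = -36074/(121² - 1/144*144) = -36074/(14641 - 1) = -36074/14640 = -36074*1/14640 = -18037/7320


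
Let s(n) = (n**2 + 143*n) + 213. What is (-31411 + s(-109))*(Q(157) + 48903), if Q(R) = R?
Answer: -1712390240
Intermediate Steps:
s(n) = 213 + n**2 + 143*n
(-31411 + s(-109))*(Q(157) + 48903) = (-31411 + (213 + (-109)**2 + 143*(-109)))*(157 + 48903) = (-31411 + (213 + 11881 - 15587))*49060 = (-31411 - 3493)*49060 = -34904*49060 = -1712390240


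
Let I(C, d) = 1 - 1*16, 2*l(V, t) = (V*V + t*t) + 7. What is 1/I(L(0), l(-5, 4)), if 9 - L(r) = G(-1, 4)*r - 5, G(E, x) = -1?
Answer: -1/15 ≈ -0.066667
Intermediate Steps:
l(V, t) = 7/2 + V²/2 + t²/2 (l(V, t) = ((V*V + t*t) + 7)/2 = ((V² + t²) + 7)/2 = (7 + V² + t²)/2 = 7/2 + V²/2 + t²/2)
L(r) = 14 + r (L(r) = 9 - (-r - 5) = 9 - (-5 - r) = 9 + (5 + r) = 14 + r)
I(C, d) = -15 (I(C, d) = 1 - 16 = -15)
1/I(L(0), l(-5, 4)) = 1/(-15) = -1/15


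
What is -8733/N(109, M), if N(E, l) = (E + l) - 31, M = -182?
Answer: 8733/104 ≈ 83.971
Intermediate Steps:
N(E, l) = -31 + E + l
-8733/N(109, M) = -8733/(-31 + 109 - 182) = -8733/(-104) = -8733*(-1/104) = 8733/104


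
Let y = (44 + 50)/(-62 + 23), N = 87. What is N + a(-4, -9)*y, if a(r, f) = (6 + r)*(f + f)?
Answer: 2259/13 ≈ 173.77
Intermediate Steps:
a(r, f) = 2*f*(6 + r) (a(r, f) = (6 + r)*(2*f) = 2*f*(6 + r))
y = -94/39 (y = 94/(-39) = 94*(-1/39) = -94/39 ≈ -2.4103)
N + a(-4, -9)*y = 87 + (2*(-9)*(6 - 4))*(-94/39) = 87 + (2*(-9)*2)*(-94/39) = 87 - 36*(-94/39) = 87 + 1128/13 = 2259/13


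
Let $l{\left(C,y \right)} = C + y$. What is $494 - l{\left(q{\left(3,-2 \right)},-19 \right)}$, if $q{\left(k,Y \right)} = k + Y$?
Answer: $512$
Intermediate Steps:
$q{\left(k,Y \right)} = Y + k$
$494 - l{\left(q{\left(3,-2 \right)},-19 \right)} = 494 - \left(\left(-2 + 3\right) - 19\right) = 494 - \left(1 - 19\right) = 494 - -18 = 494 + 18 = 512$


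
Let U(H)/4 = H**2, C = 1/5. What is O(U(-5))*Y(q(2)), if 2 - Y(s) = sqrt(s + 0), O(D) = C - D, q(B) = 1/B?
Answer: -998/5 + 499*sqrt(2)/10 ≈ -129.03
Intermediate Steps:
q(B) = 1/B
C = 1/5 ≈ 0.20000
U(H) = 4*H**2
O(D) = 1/5 - D
Y(s) = 2 - sqrt(s) (Y(s) = 2 - sqrt(s + 0) = 2 - sqrt(s))
O(U(-5))*Y(q(2)) = (1/5 - 4*(-5)**2)*(2 - sqrt(1/2)) = (1/5 - 4*25)*(2 - sqrt(1/2)) = (1/5 - 1*100)*(2 - sqrt(2)/2) = (1/5 - 100)*(2 - sqrt(2)/2) = -499*(2 - sqrt(2)/2)/5 = -998/5 + 499*sqrt(2)/10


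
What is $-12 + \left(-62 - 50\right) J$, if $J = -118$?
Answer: $13204$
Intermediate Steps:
$-12 + \left(-62 - 50\right) J = -12 + \left(-62 - 50\right) \left(-118\right) = -12 - -13216 = -12 + 13216 = 13204$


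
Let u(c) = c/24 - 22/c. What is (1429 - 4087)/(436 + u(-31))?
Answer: -1977552/323951 ≈ -6.1045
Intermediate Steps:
u(c) = -22/c + c/24 (u(c) = c*(1/24) - 22/c = c/24 - 22/c = -22/c + c/24)
(1429 - 4087)/(436 + u(-31)) = (1429 - 4087)/(436 + (-22/(-31) + (1/24)*(-31))) = -2658/(436 + (-22*(-1/31) - 31/24)) = -2658/(436 + (22/31 - 31/24)) = -2658/(436 - 433/744) = -2658/323951/744 = -2658*744/323951 = -1977552/323951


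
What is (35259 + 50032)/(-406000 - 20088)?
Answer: -85291/426088 ≈ -0.20017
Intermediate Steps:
(35259 + 50032)/(-406000 - 20088) = 85291/(-426088) = 85291*(-1/426088) = -85291/426088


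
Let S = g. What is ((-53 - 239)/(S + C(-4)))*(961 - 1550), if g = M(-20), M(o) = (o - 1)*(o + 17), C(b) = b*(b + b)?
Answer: 9052/5 ≈ 1810.4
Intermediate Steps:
C(b) = 2*b² (C(b) = b*(2*b) = 2*b²)
M(o) = (-1 + o)*(17 + o)
g = 63 (g = -17 + (-20)² + 16*(-20) = -17 + 400 - 320 = 63)
S = 63
((-53 - 239)/(S + C(-4)))*(961 - 1550) = ((-53 - 239)/(63 + 2*(-4)²))*(961 - 1550) = -292/(63 + 2*16)*(-589) = -292/(63 + 32)*(-589) = -292/95*(-589) = 9052/5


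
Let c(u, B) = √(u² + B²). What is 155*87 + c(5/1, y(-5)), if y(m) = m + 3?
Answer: 13485 + √29 ≈ 13490.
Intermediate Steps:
y(m) = 3 + m
c(u, B) = √(B² + u²)
155*87 + c(5/1, y(-5)) = 155*87 + √((3 - 5)² + (5/1)²) = 13485 + √((-2)² + (5*1)²) = 13485 + √(4 + 5²) = 13485 + √(4 + 25) = 13485 + √29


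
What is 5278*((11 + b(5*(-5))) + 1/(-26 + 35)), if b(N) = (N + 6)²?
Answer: 17676022/9 ≈ 1.9640e+6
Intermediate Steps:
b(N) = (6 + N)²
5278*((11 + b(5*(-5))) + 1/(-26 + 35)) = 5278*((11 + (6 + 5*(-5))²) + 1/(-26 + 35)) = 5278*((11 + (6 - 25)²) + 1/9) = 5278*((11 + (-19)²) + ⅑) = 5278*((11 + 361) + ⅑) = 5278*(372 + ⅑) = 5278*(3349/9) = 17676022/9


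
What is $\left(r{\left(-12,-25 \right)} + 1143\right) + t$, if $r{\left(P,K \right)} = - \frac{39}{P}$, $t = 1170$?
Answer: $\frac{9265}{4} \approx 2316.3$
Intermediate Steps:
$\left(r{\left(-12,-25 \right)} + 1143\right) + t = \left(- \frac{39}{-12} + 1143\right) + 1170 = \left(\left(-39\right) \left(- \frac{1}{12}\right) + 1143\right) + 1170 = \left(\frac{13}{4} + 1143\right) + 1170 = \frac{4585}{4} + 1170 = \frac{9265}{4}$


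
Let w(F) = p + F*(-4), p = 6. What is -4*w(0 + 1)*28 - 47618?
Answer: -47842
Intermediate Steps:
w(F) = 6 - 4*F (w(F) = 6 + F*(-4) = 6 - 4*F)
-4*w(0 + 1)*28 - 47618 = -4*(6 - 4*(0 + 1))*28 - 47618 = -4*(6 - 4*1)*28 - 47618 = -4*(6 - 4)*28 - 47618 = -4*2*28 - 47618 = -8*28 - 47618 = -224 - 47618 = -47842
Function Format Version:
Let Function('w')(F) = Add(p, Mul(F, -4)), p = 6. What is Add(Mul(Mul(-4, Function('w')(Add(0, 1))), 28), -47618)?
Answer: -47842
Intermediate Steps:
Function('w')(F) = Add(6, Mul(-4, F)) (Function('w')(F) = Add(6, Mul(F, -4)) = Add(6, Mul(-4, F)))
Add(Mul(Mul(-4, Function('w')(Add(0, 1))), 28), -47618) = Add(Mul(Mul(-4, Add(6, Mul(-4, Add(0, 1)))), 28), -47618) = Add(Mul(Mul(-4, Add(6, Mul(-4, 1))), 28), -47618) = Add(Mul(Mul(-4, Add(6, -4)), 28), -47618) = Add(Mul(Mul(-4, 2), 28), -47618) = Add(Mul(-8, 28), -47618) = Add(-224, -47618) = -47842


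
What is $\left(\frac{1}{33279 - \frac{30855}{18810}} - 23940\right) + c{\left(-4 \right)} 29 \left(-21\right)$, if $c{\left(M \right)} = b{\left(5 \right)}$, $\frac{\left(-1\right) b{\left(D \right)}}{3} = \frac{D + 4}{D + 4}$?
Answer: $- \frac{83888296833}{3793619} \approx -22113.0$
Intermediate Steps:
$b{\left(D \right)} = -3$ ($b{\left(D \right)} = - 3 \frac{D + 4}{D + 4} = - 3 \frac{4 + D}{4 + D} = \left(-3\right) 1 = -3$)
$c{\left(M \right)} = -3$
$\left(\frac{1}{33279 - \frac{30855}{18810}} - 23940\right) + c{\left(-4 \right)} 29 \left(-21\right) = \left(\frac{1}{33279 - \frac{30855}{18810}} - 23940\right) + \left(-3\right) 29 \left(-21\right) = \left(\frac{1}{33279 - \frac{187}{114}} - 23940\right) - -1827 = \left(\frac{1}{33279 - \frac{187}{114}} - 23940\right) + 1827 = \left(\frac{1}{\frac{3793619}{114}} - 23940\right) + 1827 = \left(\frac{114}{3793619} - 23940\right) + 1827 = - \frac{90819238746}{3793619} + 1827 = - \frac{83888296833}{3793619}$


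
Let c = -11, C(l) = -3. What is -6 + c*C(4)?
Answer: 27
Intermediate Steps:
-6 + c*C(4) = -6 - 11*(-3) = -6 + 33 = 27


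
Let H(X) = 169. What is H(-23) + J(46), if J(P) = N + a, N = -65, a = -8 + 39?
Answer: 135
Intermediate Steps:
a = 31
J(P) = -34 (J(P) = -65 + 31 = -34)
H(-23) + J(46) = 169 - 34 = 135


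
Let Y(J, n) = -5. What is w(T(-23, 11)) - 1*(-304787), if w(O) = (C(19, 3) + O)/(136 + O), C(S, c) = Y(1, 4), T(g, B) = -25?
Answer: 11277109/37 ≈ 3.0479e+5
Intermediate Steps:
C(S, c) = -5
w(O) = (-5 + O)/(136 + O)
w(T(-23, 11)) - 1*(-304787) = (-5 - 25)/(136 - 25) - 1*(-304787) = -30/111 + 304787 = (1/111)*(-30) + 304787 = -10/37 + 304787 = 11277109/37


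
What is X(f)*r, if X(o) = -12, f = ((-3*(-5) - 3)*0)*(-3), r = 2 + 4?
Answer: -72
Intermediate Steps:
r = 6
f = 0 (f = ((15 - 3)*0)*(-3) = (12*0)*(-3) = 0*(-3) = 0)
X(f)*r = -12*6 = -72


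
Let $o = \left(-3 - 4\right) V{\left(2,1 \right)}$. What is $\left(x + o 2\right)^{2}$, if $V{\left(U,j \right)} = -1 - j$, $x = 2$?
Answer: $900$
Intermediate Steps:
$o = 14$ ($o = \left(-3 - 4\right) \left(-1 - 1\right) = - 7 \left(-1 - 1\right) = \left(-7\right) \left(-2\right) = 14$)
$\left(x + o 2\right)^{2} = \left(2 + 14 \cdot 2\right)^{2} = \left(2 + 28\right)^{2} = 30^{2} = 900$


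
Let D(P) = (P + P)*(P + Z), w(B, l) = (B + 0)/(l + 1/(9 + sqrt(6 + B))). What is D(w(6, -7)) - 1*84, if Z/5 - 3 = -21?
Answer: 12382188/165649 - 112023*sqrt(3)/165649 ≈ 73.578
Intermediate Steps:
Z = -90 (Z = 15 + 5*(-21) = 15 - 105 = -90)
w(B, l) = B/(l + 1/(9 + sqrt(6 + B)))
D(P) = 2*P*(-90 + P) (D(P) = (P + P)*(P - 90) = (2*P)*(-90 + P) = 2*P*(-90 + P))
D(w(6, -7)) - 1*84 = 2*(6*(9 + sqrt(6 + 6))/(1 + 9*(-7) - 7*sqrt(6 + 6)))*(-90 + 6*(9 + sqrt(6 + 6))/(1 + 9*(-7) - 7*sqrt(6 + 6))) - 1*84 = 2*(6*(9 + sqrt(12))/(1 - 63 - 14*sqrt(3)))*(-90 + 6*(9 + sqrt(12))/(1 - 63 - 14*sqrt(3))) - 84 = 2*(6*(9 + 2*sqrt(3))/(1 - 63 - 14*sqrt(3)))*(-90 + 6*(9 + 2*sqrt(3))/(1 - 63 - 14*sqrt(3))) - 84 = 2*(6*(9 + 2*sqrt(3))/(-62 - 14*sqrt(3)))*(-90 + 6*(9 + 2*sqrt(3))/(-62 - 14*sqrt(3))) - 84 = 12*(-90 + 6*(9 + 2*sqrt(3))/(-62 - 14*sqrt(3)))*(9 + 2*sqrt(3))/(-62 - 14*sqrt(3)) - 84 = -84 + 12*(-90 + 6*(9 + 2*sqrt(3))/(-62 - 14*sqrt(3)))*(9 + 2*sqrt(3))/(-62 - 14*sqrt(3))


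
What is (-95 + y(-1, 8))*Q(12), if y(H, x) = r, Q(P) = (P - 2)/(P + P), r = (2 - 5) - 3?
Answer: -505/12 ≈ -42.083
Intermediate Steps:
r = -6 (r = -3 - 3 = -6)
Q(P) = (-2 + P)/(2*P) (Q(P) = (-2 + P)/((2*P)) = (-2 + P)*(1/(2*P)) = (-2 + P)/(2*P))
y(H, x) = -6
(-95 + y(-1, 8))*Q(12) = (-95 - 6)*((½)*(-2 + 12)/12) = -101*10/(2*12) = -101*5/12 = -505/12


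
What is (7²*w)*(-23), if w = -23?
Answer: 25921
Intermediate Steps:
(7²*w)*(-23) = (7²*(-23))*(-23) = (49*(-23))*(-23) = -1127*(-23) = 25921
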